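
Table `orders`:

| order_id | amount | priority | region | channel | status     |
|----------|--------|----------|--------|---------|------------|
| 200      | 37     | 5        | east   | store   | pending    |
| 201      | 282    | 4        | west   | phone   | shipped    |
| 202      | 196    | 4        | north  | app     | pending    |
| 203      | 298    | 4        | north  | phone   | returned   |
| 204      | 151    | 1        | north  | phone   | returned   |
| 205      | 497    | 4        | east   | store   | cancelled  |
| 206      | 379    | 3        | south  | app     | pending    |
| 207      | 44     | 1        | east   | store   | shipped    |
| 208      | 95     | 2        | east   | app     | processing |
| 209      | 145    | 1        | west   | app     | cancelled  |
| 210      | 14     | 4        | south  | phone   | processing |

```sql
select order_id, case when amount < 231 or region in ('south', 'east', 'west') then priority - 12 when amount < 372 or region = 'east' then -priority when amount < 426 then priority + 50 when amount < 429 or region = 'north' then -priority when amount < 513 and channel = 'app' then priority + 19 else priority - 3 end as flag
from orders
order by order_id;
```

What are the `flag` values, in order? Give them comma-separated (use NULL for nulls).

order_id=200: amount < 231 or region in ('south', 'east', 'west') → -7
order_id=201: amount < 231 or region in ('south', 'east', 'west') → -8
order_id=202: amount < 231 or region in ('south', 'east', 'west') → -8
order_id=203: amount < 372 or region = 'east' → -4
order_id=204: amount < 231 or region in ('south', 'east', 'west') → -11
order_id=205: amount < 231 or region in ('south', 'east', 'west') → -8
order_id=206: amount < 231 or region in ('south', 'east', 'west') → -9
order_id=207: amount < 231 or region in ('south', 'east', 'west') → -11
order_id=208: amount < 231 or region in ('south', 'east', 'west') → -10
order_id=209: amount < 231 or region in ('south', 'east', 'west') → -11
order_id=210: amount < 231 or region in ('south', 'east', 'west') → -8

-7, -8, -8, -4, -11, -8, -9, -11, -10, -11, -8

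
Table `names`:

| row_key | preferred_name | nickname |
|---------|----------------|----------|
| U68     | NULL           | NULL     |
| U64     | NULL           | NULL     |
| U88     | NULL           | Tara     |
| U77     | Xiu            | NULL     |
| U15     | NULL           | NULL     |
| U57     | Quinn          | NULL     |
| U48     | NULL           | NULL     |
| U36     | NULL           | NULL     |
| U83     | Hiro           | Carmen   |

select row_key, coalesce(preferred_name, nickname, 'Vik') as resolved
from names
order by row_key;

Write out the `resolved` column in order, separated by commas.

row_key=U15: preferred_name=NULL, nickname=NULL, → literal Vik → Vik
row_key=U36: preferred_name=NULL, nickname=NULL, → literal Vik → Vik
row_key=U48: preferred_name=NULL, nickname=NULL, → literal Vik → Vik
row_key=U57: preferred_name=Quinn → Quinn
row_key=U64: preferred_name=NULL, nickname=NULL, → literal Vik → Vik
row_key=U68: preferred_name=NULL, nickname=NULL, → literal Vik → Vik
row_key=U77: preferred_name=Xiu → Xiu
row_key=U83: preferred_name=Hiro → Hiro
row_key=U88: preferred_name=NULL, nickname=Tara → Tara

Vik, Vik, Vik, Quinn, Vik, Vik, Xiu, Hiro, Tara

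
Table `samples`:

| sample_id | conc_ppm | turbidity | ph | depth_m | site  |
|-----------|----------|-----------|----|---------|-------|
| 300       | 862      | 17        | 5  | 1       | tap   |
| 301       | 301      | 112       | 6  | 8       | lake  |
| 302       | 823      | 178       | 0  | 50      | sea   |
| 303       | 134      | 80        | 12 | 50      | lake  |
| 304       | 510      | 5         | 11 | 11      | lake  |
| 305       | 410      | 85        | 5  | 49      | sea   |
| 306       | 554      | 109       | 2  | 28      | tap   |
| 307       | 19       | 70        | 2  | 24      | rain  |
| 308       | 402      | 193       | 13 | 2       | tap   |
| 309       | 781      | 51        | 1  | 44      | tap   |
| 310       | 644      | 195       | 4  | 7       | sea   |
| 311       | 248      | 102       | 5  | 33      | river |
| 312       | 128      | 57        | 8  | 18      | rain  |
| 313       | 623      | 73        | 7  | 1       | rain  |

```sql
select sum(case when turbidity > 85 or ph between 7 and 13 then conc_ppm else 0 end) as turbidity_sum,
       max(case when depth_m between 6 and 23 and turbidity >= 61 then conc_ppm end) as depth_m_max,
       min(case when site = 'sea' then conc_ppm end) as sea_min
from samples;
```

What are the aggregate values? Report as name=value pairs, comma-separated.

[turbidity_sum: turbidity > 85 or ph between 7 and 13]
sample_id=300: ✗
sample_id=301: ✓ → 301
sample_id=302: ✓ → 823
sample_id=303: ✓ → 134
sample_id=304: ✓ → 510
sample_id=305: ✗
sample_id=306: ✓ → 554
sample_id=307: ✗
sample_id=308: ✓ → 402
sample_id=309: ✗
sample_id=310: ✓ → 644
sample_id=311: ✓ → 248
sample_id=312: ✓ → 128
sample_id=313: ✓ → 623
turbidity_sum = 301 + 823 + 134 + 510 + 554 + 402 + 644 + 248 + 128 + 623 = 4367
—
[depth_m_max: depth_m between 6 and 23 and turbidity >= 61]
sample_id=300: ✗
sample_id=301: ✓ → 301
sample_id=302: ✗
sample_id=303: ✗
sample_id=304: ✗
sample_id=305: ✗
sample_id=306: ✗
sample_id=307: ✗
sample_id=308: ✗
sample_id=309: ✗
sample_id=310: ✓ → 644
sample_id=311: ✗
sample_id=312: ✗
sample_id=313: ✗
depth_m_max = MAX(301, 644) = 644
—
[sea_min: site = 'sea']
sample_id=300: ✗
sample_id=301: ✗
sample_id=302: ✓ → 823
sample_id=303: ✗
sample_id=304: ✗
sample_id=305: ✓ → 410
sample_id=306: ✗
sample_id=307: ✗
sample_id=308: ✗
sample_id=309: ✗
sample_id=310: ✓ → 644
sample_id=311: ✗
sample_id=312: ✗
sample_id=313: ✗
sea_min = MIN(823, 410, 644) = 410

turbidity_sum=4367, depth_m_max=644, sea_min=410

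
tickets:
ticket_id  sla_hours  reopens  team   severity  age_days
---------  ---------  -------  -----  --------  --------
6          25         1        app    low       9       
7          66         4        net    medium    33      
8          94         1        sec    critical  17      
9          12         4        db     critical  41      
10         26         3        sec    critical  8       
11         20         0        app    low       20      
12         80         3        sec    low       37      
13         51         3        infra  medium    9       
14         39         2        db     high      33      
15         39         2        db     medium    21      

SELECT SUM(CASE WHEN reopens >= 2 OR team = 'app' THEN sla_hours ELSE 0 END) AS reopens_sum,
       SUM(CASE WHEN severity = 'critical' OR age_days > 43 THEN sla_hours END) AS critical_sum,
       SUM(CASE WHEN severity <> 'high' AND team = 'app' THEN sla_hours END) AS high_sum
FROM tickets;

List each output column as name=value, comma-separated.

[reopens_sum: reopens >= 2 OR team = 'app']
ticket_id=6: ✓ → 25
ticket_id=7: ✓ → 66
ticket_id=8: ✗
ticket_id=9: ✓ → 12
ticket_id=10: ✓ → 26
ticket_id=11: ✓ → 20
ticket_id=12: ✓ → 80
ticket_id=13: ✓ → 51
ticket_id=14: ✓ → 39
ticket_id=15: ✓ → 39
reopens_sum = 25 + 66 + 12 + 26 + 20 + 80 + 51 + 39 + 39 = 358
—
[critical_sum: severity = 'critical' OR age_days > 43]
ticket_id=6: ✗
ticket_id=7: ✗
ticket_id=8: ✓ → 94
ticket_id=9: ✓ → 12
ticket_id=10: ✓ → 26
ticket_id=11: ✗
ticket_id=12: ✗
ticket_id=13: ✗
ticket_id=14: ✗
ticket_id=15: ✗
critical_sum = 94 + 12 + 26 = 132
—
[high_sum: severity <> 'high' AND team = 'app']
ticket_id=6: ✓ → 25
ticket_id=7: ✗
ticket_id=8: ✗
ticket_id=9: ✗
ticket_id=10: ✗
ticket_id=11: ✓ → 20
ticket_id=12: ✗
ticket_id=13: ✗
ticket_id=14: ✗
ticket_id=15: ✗
high_sum = 25 + 20 = 45

reopens_sum=358, critical_sum=132, high_sum=45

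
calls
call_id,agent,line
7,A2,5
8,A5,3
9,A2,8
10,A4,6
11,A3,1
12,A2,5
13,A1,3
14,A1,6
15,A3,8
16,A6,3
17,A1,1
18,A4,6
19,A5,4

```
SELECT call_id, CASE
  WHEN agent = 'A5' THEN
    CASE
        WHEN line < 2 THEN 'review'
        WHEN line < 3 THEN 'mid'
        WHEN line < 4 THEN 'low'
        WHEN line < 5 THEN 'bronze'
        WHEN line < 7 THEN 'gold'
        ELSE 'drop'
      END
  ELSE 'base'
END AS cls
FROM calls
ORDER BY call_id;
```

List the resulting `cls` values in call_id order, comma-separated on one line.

base, low, base, base, base, base, base, base, base, base, base, base, bronze

call_id=7: agent='A2' → outer ELSE → base
call_id=8: agent='A5' → inner[line < 4] → low
call_id=9: agent='A2' → outer ELSE → base
call_id=10: agent='A4' → outer ELSE → base
call_id=11: agent='A3' → outer ELSE → base
call_id=12: agent='A2' → outer ELSE → base
call_id=13: agent='A1' → outer ELSE → base
call_id=14: agent='A1' → outer ELSE → base
call_id=15: agent='A3' → outer ELSE → base
call_id=16: agent='A6' → outer ELSE → base
call_id=17: agent='A1' → outer ELSE → base
call_id=18: agent='A4' → outer ELSE → base
call_id=19: agent='A5' → inner[line < 5] → bronze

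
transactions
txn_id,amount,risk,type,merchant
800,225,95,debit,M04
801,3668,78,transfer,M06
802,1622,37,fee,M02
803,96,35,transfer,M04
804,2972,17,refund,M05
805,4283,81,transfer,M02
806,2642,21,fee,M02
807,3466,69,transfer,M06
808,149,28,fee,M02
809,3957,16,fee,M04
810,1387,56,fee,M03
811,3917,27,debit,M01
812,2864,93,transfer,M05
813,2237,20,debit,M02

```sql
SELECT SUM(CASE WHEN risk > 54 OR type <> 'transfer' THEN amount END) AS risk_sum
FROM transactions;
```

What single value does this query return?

txn_id=800: ✓ → 225
txn_id=801: ✓ → 3668
txn_id=802: ✓ → 1622
txn_id=803: ✗
txn_id=804: ✓ → 2972
txn_id=805: ✓ → 4283
txn_id=806: ✓ → 2642
txn_id=807: ✓ → 3466
txn_id=808: ✓ → 149
txn_id=809: ✓ → 3957
txn_id=810: ✓ → 1387
txn_id=811: ✓ → 3917
txn_id=812: ✓ → 2864
txn_id=813: ✓ → 2237
risk_sum = 225 + 3668 + 1622 + 2972 + 4283 + 2642 + 3466 + 149 + 3957 + 1387 + 3917 + 2864 + 2237 = 33389

33389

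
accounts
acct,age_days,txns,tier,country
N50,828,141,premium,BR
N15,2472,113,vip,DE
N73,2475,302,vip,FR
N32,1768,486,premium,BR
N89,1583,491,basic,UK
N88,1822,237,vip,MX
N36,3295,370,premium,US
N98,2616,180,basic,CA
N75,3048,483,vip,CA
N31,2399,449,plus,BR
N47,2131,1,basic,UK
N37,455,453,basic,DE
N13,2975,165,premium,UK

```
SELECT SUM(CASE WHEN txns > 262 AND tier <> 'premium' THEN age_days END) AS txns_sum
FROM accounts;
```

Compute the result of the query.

9960

acct=N50: ✗
acct=N15: ✗
acct=N73: ✓ → 2475
acct=N32: ✗
acct=N89: ✓ → 1583
acct=N88: ✗
acct=N36: ✗
acct=N98: ✗
acct=N75: ✓ → 3048
acct=N31: ✓ → 2399
acct=N47: ✗
acct=N37: ✓ → 455
acct=N13: ✗
txns_sum = 2475 + 1583 + 3048 + 2399 + 455 = 9960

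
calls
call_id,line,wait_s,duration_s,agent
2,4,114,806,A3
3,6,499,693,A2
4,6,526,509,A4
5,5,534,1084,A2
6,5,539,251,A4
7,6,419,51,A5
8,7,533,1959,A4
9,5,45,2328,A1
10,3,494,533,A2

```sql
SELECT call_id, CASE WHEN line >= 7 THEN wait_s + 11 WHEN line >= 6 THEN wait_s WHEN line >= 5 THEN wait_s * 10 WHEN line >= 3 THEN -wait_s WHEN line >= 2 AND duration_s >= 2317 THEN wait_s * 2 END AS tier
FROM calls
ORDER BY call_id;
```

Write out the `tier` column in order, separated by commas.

call_id=2: line >= 3 → -114
call_id=3: line >= 6 → 499
call_id=4: line >= 6 → 526
call_id=5: line >= 5 → 5340
call_id=6: line >= 5 → 5390
call_id=7: line >= 6 → 419
call_id=8: line >= 7 → 544
call_id=9: line >= 5 → 450
call_id=10: line >= 3 → -494

-114, 499, 526, 5340, 5390, 419, 544, 450, -494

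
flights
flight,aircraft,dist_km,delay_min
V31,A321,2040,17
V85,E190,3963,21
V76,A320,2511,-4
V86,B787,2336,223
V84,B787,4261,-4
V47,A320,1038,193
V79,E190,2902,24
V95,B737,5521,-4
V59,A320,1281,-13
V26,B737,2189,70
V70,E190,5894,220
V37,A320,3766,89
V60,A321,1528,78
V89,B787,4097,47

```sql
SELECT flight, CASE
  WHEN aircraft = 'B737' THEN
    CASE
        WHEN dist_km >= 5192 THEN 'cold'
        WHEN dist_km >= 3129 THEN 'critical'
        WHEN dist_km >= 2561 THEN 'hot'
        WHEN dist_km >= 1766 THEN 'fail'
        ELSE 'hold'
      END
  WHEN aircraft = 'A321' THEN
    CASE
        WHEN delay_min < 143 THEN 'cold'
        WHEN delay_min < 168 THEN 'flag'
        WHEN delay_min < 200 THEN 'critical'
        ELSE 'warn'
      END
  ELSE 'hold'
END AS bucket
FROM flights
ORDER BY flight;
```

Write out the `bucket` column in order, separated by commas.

flight=V26: aircraft='B737' → inner[dist_km >= 1766] → fail
flight=V31: aircraft='A321' → inner[delay_min < 143] → cold
flight=V37: aircraft='A320' → outer ELSE → hold
flight=V47: aircraft='A320' → outer ELSE → hold
flight=V59: aircraft='A320' → outer ELSE → hold
flight=V60: aircraft='A321' → inner[delay_min < 143] → cold
flight=V70: aircraft='E190' → outer ELSE → hold
flight=V76: aircraft='A320' → outer ELSE → hold
flight=V79: aircraft='E190' → outer ELSE → hold
flight=V84: aircraft='B787' → outer ELSE → hold
flight=V85: aircraft='E190' → outer ELSE → hold
flight=V86: aircraft='B787' → outer ELSE → hold
flight=V89: aircraft='B787' → outer ELSE → hold
flight=V95: aircraft='B737' → inner[dist_km >= 5192] → cold

fail, cold, hold, hold, hold, cold, hold, hold, hold, hold, hold, hold, hold, cold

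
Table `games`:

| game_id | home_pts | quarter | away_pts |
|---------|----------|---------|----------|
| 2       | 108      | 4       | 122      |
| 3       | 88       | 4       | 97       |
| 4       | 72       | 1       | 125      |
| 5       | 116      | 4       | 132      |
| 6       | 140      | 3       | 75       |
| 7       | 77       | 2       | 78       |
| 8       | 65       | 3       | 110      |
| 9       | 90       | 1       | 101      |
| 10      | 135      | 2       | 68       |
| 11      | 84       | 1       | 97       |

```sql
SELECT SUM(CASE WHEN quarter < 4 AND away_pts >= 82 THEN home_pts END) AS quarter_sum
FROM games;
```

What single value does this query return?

311

game_id=2: ✗
game_id=3: ✗
game_id=4: ✓ → 72
game_id=5: ✗
game_id=6: ✗
game_id=7: ✗
game_id=8: ✓ → 65
game_id=9: ✓ → 90
game_id=10: ✗
game_id=11: ✓ → 84
quarter_sum = 72 + 65 + 90 + 84 = 311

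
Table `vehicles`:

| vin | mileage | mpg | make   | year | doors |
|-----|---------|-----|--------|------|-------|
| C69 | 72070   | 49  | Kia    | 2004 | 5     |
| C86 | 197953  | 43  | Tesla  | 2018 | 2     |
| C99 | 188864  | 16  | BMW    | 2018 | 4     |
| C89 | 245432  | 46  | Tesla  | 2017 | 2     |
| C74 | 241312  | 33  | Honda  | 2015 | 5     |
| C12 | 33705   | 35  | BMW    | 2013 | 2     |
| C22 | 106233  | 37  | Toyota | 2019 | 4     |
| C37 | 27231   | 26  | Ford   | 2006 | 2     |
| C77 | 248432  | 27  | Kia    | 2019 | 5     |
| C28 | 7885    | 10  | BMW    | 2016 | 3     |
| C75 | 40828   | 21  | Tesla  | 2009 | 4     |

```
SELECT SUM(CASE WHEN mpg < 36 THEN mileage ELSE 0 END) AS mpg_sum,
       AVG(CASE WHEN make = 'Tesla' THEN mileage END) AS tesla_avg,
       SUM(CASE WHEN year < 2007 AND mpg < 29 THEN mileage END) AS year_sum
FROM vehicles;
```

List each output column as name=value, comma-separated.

[mpg_sum: mpg < 36]
vin=C69: ✗
vin=C86: ✗
vin=C99: ✓ → 188864
vin=C89: ✗
vin=C74: ✓ → 241312
vin=C12: ✓ → 33705
vin=C22: ✗
vin=C37: ✓ → 27231
vin=C77: ✓ → 248432
vin=C28: ✓ → 7885
vin=C75: ✓ → 40828
mpg_sum = 188864 + 241312 + 33705 + 27231 + 248432 + 7885 + 40828 = 788257
—
[tesla_avg: make = 'Tesla']
vin=C69: ✗
vin=C86: ✓ → 197953
vin=C99: ✗
vin=C89: ✓ → 245432
vin=C74: ✗
vin=C12: ✗
vin=C22: ✗
vin=C37: ✗
vin=C77: ✗
vin=C28: ✗
vin=C75: ✓ → 40828
tesla_avg = (197953 + 245432 + 40828) / 3 = 161404.3333333333
—
[year_sum: year < 2007 AND mpg < 29]
vin=C69: ✗
vin=C86: ✗
vin=C99: ✗
vin=C89: ✗
vin=C74: ✗
vin=C12: ✗
vin=C22: ✗
vin=C37: ✓ → 27231
vin=C77: ✗
vin=C28: ✗
vin=C75: ✗
year_sum = 27231

mpg_sum=788257, tesla_avg=161404.3333333333, year_sum=27231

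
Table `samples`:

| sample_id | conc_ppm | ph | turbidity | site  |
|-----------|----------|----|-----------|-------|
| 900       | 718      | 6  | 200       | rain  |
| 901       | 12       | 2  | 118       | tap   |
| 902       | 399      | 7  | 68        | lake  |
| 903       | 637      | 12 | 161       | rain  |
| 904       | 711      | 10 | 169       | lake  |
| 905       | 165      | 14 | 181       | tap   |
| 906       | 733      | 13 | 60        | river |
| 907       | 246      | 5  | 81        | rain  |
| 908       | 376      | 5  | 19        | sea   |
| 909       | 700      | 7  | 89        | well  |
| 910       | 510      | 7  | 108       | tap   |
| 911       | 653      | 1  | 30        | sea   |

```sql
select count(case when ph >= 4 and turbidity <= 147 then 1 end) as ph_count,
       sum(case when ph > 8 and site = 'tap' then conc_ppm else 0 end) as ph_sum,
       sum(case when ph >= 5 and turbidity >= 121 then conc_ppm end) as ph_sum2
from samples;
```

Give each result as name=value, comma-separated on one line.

ph_count=6, ph_sum=165, ph_sum2=2231

[ph_count: ph >= 4 and turbidity <= 147]
sample_id=900: ✗
sample_id=901: ✗
sample_id=902: ✓ → 1
sample_id=903: ✗
sample_id=904: ✗
sample_id=905: ✗
sample_id=906: ✓ → 1
sample_id=907: ✓ → 1
sample_id=908: ✓ → 1
sample_id=909: ✓ → 1
sample_id=910: ✓ → 1
sample_id=911: ✗
ph_count = COUNT(1, 1, 1, 1, 1, 1) = 6
—
[ph_sum: ph > 8 and site = 'tap']
sample_id=900: ✗
sample_id=901: ✗
sample_id=902: ✗
sample_id=903: ✗
sample_id=904: ✗
sample_id=905: ✓ → 165
sample_id=906: ✗
sample_id=907: ✗
sample_id=908: ✗
sample_id=909: ✗
sample_id=910: ✗
sample_id=911: ✗
ph_sum = 165
—
[ph_sum2: ph >= 5 and turbidity >= 121]
sample_id=900: ✓ → 718
sample_id=901: ✗
sample_id=902: ✗
sample_id=903: ✓ → 637
sample_id=904: ✓ → 711
sample_id=905: ✓ → 165
sample_id=906: ✗
sample_id=907: ✗
sample_id=908: ✗
sample_id=909: ✗
sample_id=910: ✗
sample_id=911: ✗
ph_sum2 = 718 + 637 + 711 + 165 = 2231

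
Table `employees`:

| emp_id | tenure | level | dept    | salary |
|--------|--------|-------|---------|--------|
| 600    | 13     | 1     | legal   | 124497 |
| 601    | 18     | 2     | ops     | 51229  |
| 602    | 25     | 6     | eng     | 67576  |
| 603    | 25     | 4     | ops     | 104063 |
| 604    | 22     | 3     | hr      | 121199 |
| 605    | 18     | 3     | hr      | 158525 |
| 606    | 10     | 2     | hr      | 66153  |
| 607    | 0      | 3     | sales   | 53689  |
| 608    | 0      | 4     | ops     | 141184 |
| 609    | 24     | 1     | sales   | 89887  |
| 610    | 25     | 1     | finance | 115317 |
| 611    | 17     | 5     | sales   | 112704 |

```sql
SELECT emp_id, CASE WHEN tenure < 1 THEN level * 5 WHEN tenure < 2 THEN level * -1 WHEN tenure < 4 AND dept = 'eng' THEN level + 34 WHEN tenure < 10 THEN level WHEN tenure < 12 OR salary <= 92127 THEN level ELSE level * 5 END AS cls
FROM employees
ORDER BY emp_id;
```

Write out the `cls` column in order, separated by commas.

emp_id=600: ELSE → 5
emp_id=601: tenure < 12 OR salary <= 92127 → 2
emp_id=602: tenure < 12 OR salary <= 92127 → 6
emp_id=603: ELSE → 20
emp_id=604: ELSE → 15
emp_id=605: ELSE → 15
emp_id=606: tenure < 12 OR salary <= 92127 → 2
emp_id=607: tenure < 1 → 15
emp_id=608: tenure < 1 → 20
emp_id=609: tenure < 12 OR salary <= 92127 → 1
emp_id=610: ELSE → 5
emp_id=611: ELSE → 25

5, 2, 6, 20, 15, 15, 2, 15, 20, 1, 5, 25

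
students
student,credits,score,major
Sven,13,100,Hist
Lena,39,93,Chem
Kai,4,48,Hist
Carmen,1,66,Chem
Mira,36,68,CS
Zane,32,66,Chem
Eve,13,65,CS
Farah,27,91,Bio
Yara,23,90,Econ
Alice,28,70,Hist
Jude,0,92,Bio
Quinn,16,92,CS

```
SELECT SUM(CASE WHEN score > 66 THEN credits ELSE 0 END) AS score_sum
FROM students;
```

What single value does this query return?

182

student=Sven: ✓ → 13
student=Lena: ✓ → 39
student=Kai: ✗
student=Carmen: ✗
student=Mira: ✓ → 36
student=Zane: ✗
student=Eve: ✗
student=Farah: ✓ → 27
student=Yara: ✓ → 23
student=Alice: ✓ → 28
student=Jude: ✓ → 0
student=Quinn: ✓ → 16
score_sum = 13 + 39 + 36 + 27 + 23 + 28 + 16 = 182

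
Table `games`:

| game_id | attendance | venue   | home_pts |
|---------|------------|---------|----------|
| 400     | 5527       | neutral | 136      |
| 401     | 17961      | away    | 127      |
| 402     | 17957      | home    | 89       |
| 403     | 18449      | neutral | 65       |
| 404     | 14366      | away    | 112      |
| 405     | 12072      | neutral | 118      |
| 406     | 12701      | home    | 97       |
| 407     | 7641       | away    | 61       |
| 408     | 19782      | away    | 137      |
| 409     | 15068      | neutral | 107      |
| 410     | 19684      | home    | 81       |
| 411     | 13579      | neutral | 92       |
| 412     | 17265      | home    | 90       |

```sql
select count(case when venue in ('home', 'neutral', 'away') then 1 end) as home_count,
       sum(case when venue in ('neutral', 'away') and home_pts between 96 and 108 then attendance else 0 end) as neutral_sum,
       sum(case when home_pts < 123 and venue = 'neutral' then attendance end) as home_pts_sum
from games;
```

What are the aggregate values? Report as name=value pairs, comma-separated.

[home_count: venue in ('home', 'neutral', 'away')]
game_id=400: ✓ → 1
game_id=401: ✓ → 1
game_id=402: ✓ → 1
game_id=403: ✓ → 1
game_id=404: ✓ → 1
game_id=405: ✓ → 1
game_id=406: ✓ → 1
game_id=407: ✓ → 1
game_id=408: ✓ → 1
game_id=409: ✓ → 1
game_id=410: ✓ → 1
game_id=411: ✓ → 1
game_id=412: ✓ → 1
home_count = COUNT(1, 1, 1, 1, 1, 1, 1, 1, 1, 1, 1, 1, 1) = 13
—
[neutral_sum: venue in ('neutral', 'away') and home_pts between 96 and 108]
game_id=400: ✗
game_id=401: ✗
game_id=402: ✗
game_id=403: ✗
game_id=404: ✗
game_id=405: ✗
game_id=406: ✗
game_id=407: ✗
game_id=408: ✗
game_id=409: ✓ → 15068
game_id=410: ✗
game_id=411: ✗
game_id=412: ✗
neutral_sum = 15068
—
[home_pts_sum: home_pts < 123 and venue = 'neutral']
game_id=400: ✗
game_id=401: ✗
game_id=402: ✗
game_id=403: ✓ → 18449
game_id=404: ✗
game_id=405: ✓ → 12072
game_id=406: ✗
game_id=407: ✗
game_id=408: ✗
game_id=409: ✓ → 15068
game_id=410: ✗
game_id=411: ✓ → 13579
game_id=412: ✗
home_pts_sum = 18449 + 12072 + 15068 + 13579 = 59168

home_count=13, neutral_sum=15068, home_pts_sum=59168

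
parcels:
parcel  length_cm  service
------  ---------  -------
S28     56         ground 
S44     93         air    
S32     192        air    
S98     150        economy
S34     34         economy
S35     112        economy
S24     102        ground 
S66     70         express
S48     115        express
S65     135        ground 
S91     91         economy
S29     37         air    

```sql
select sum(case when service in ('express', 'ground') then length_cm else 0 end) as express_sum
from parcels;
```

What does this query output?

478

parcel=S28: ✓ → 56
parcel=S44: ✗
parcel=S32: ✗
parcel=S98: ✗
parcel=S34: ✗
parcel=S35: ✗
parcel=S24: ✓ → 102
parcel=S66: ✓ → 70
parcel=S48: ✓ → 115
parcel=S65: ✓ → 135
parcel=S91: ✗
parcel=S29: ✗
express_sum = 56 + 102 + 70 + 115 + 135 = 478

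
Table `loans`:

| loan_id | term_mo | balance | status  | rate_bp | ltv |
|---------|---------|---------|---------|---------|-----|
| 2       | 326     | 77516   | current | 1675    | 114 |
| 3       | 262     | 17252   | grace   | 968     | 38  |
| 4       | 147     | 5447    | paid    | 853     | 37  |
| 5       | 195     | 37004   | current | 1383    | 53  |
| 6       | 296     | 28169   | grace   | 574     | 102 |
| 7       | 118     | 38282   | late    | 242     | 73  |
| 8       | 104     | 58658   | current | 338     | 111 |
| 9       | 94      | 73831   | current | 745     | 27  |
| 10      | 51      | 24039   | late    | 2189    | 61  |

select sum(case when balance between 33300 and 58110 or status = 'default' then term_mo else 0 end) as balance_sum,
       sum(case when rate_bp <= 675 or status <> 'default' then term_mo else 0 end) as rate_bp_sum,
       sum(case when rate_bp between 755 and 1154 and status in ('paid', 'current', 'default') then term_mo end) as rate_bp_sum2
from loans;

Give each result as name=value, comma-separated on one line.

[balance_sum: balance between 33300 and 58110 or status = 'default']
loan_id=2: ✗
loan_id=3: ✗
loan_id=4: ✗
loan_id=5: ✓ → 195
loan_id=6: ✗
loan_id=7: ✓ → 118
loan_id=8: ✗
loan_id=9: ✗
loan_id=10: ✗
balance_sum = 195 + 118 = 313
—
[rate_bp_sum: rate_bp <= 675 or status <> 'default']
loan_id=2: ✓ → 326
loan_id=3: ✓ → 262
loan_id=4: ✓ → 147
loan_id=5: ✓ → 195
loan_id=6: ✓ → 296
loan_id=7: ✓ → 118
loan_id=8: ✓ → 104
loan_id=9: ✓ → 94
loan_id=10: ✓ → 51
rate_bp_sum = 326 + 262 + 147 + 195 + 296 + 118 + 104 + 94 + 51 = 1593
—
[rate_bp_sum2: rate_bp between 755 and 1154 and status in ('paid', 'current', 'default')]
loan_id=2: ✗
loan_id=3: ✗
loan_id=4: ✓ → 147
loan_id=5: ✗
loan_id=6: ✗
loan_id=7: ✗
loan_id=8: ✗
loan_id=9: ✗
loan_id=10: ✗
rate_bp_sum2 = 147

balance_sum=313, rate_bp_sum=1593, rate_bp_sum2=147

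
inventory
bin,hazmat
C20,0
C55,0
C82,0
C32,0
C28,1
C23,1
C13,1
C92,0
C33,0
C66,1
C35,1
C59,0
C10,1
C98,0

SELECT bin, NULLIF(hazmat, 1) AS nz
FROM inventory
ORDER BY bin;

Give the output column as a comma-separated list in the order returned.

bin=C10: hazmat=1 vs 1: equal → NULL
bin=C13: hazmat=1 vs 1: equal → NULL
bin=C20: hazmat=0 vs 1: differ → 0
bin=C23: hazmat=1 vs 1: equal → NULL
bin=C28: hazmat=1 vs 1: equal → NULL
bin=C32: hazmat=0 vs 1: differ → 0
bin=C33: hazmat=0 vs 1: differ → 0
bin=C35: hazmat=1 vs 1: equal → NULL
bin=C55: hazmat=0 vs 1: differ → 0
bin=C59: hazmat=0 vs 1: differ → 0
bin=C66: hazmat=1 vs 1: equal → NULL
bin=C82: hazmat=0 vs 1: differ → 0
bin=C92: hazmat=0 vs 1: differ → 0
bin=C98: hazmat=0 vs 1: differ → 0

NULL, NULL, 0, NULL, NULL, 0, 0, NULL, 0, 0, NULL, 0, 0, 0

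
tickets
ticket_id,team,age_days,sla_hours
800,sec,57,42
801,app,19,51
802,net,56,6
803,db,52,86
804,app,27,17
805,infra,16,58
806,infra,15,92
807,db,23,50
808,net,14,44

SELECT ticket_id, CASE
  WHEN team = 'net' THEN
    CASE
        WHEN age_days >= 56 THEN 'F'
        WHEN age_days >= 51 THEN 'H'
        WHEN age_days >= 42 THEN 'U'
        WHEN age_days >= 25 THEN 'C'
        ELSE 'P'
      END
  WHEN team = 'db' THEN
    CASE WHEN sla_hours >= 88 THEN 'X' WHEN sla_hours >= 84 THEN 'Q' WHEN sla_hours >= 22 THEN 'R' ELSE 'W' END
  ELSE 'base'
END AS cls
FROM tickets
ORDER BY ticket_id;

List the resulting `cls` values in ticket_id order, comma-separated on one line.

ticket_id=800: team='sec' → outer ELSE → base
ticket_id=801: team='app' → outer ELSE → base
ticket_id=802: team='net' → inner[age_days >= 56] → F
ticket_id=803: team='db' → inner[sla_hours >= 84] → Q
ticket_id=804: team='app' → outer ELSE → base
ticket_id=805: team='infra' → outer ELSE → base
ticket_id=806: team='infra' → outer ELSE → base
ticket_id=807: team='db' → inner[sla_hours >= 22] → R
ticket_id=808: team='net' → inner[ELSE] → P

base, base, F, Q, base, base, base, R, P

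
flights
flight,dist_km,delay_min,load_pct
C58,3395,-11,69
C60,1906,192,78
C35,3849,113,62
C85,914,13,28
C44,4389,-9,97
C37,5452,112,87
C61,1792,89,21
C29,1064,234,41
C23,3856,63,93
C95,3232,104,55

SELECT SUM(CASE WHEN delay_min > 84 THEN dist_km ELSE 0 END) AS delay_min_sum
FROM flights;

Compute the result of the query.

17295

flight=C58: ✗
flight=C60: ✓ → 1906
flight=C35: ✓ → 3849
flight=C85: ✗
flight=C44: ✗
flight=C37: ✓ → 5452
flight=C61: ✓ → 1792
flight=C29: ✓ → 1064
flight=C23: ✗
flight=C95: ✓ → 3232
delay_min_sum = 1906 + 3849 + 5452 + 1792 + 1064 + 3232 = 17295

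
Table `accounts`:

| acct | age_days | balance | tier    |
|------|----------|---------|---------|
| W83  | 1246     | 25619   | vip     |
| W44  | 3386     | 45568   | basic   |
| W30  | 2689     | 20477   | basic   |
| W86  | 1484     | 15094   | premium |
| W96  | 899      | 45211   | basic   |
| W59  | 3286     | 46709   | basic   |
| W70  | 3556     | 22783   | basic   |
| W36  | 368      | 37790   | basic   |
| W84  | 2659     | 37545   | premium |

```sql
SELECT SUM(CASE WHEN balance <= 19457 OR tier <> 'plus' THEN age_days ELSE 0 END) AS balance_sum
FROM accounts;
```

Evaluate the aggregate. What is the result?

19573

acct=W83: ✓ → 1246
acct=W44: ✓ → 3386
acct=W30: ✓ → 2689
acct=W86: ✓ → 1484
acct=W96: ✓ → 899
acct=W59: ✓ → 3286
acct=W70: ✓ → 3556
acct=W36: ✓ → 368
acct=W84: ✓ → 2659
balance_sum = 1246 + 3386 + 2689 + 1484 + 899 + 3286 + 3556 + 368 + 2659 = 19573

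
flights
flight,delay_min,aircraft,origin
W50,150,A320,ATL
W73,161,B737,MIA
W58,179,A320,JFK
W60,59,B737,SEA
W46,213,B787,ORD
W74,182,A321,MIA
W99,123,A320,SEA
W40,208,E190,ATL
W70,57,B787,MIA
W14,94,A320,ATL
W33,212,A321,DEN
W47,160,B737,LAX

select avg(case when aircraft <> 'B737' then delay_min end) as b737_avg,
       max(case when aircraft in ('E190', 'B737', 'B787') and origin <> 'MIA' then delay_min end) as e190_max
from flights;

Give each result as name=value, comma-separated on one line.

b737_avg=157.5555555556, e190_max=213

[b737_avg: aircraft <> 'B737']
flight=W50: ✓ → 150
flight=W73: ✗
flight=W58: ✓ → 179
flight=W60: ✗
flight=W46: ✓ → 213
flight=W74: ✓ → 182
flight=W99: ✓ → 123
flight=W40: ✓ → 208
flight=W70: ✓ → 57
flight=W14: ✓ → 94
flight=W33: ✓ → 212
flight=W47: ✗
b737_avg = (150 + 179 + 213 + 182 + 123 + 208 + 57 + 94 + 212) / 9 = 157.5555555556
—
[e190_max: aircraft in ('E190', 'B737', 'B787') and origin <> 'MIA']
flight=W50: ✗
flight=W73: ✗
flight=W58: ✗
flight=W60: ✓ → 59
flight=W46: ✓ → 213
flight=W74: ✗
flight=W99: ✗
flight=W40: ✓ → 208
flight=W70: ✗
flight=W14: ✗
flight=W33: ✗
flight=W47: ✓ → 160
e190_max = MAX(59, 213, 208, 160) = 213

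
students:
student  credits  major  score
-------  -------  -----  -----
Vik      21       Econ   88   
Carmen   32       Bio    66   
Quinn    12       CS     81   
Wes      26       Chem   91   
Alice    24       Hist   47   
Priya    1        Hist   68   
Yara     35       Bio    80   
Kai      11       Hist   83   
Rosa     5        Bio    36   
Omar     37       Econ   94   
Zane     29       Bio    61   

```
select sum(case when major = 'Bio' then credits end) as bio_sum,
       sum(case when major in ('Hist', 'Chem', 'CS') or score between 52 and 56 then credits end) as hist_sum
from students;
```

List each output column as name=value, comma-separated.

[bio_sum: major = 'Bio']
student=Vik: ✗
student=Carmen: ✓ → 32
student=Quinn: ✗
student=Wes: ✗
student=Alice: ✗
student=Priya: ✗
student=Yara: ✓ → 35
student=Kai: ✗
student=Rosa: ✓ → 5
student=Omar: ✗
student=Zane: ✓ → 29
bio_sum = 32 + 35 + 5 + 29 = 101
—
[hist_sum: major in ('Hist', 'Chem', 'CS') or score between 52 and 56]
student=Vik: ✗
student=Carmen: ✗
student=Quinn: ✓ → 12
student=Wes: ✓ → 26
student=Alice: ✓ → 24
student=Priya: ✓ → 1
student=Yara: ✗
student=Kai: ✓ → 11
student=Rosa: ✗
student=Omar: ✗
student=Zane: ✗
hist_sum = 12 + 26 + 24 + 1 + 11 = 74

bio_sum=101, hist_sum=74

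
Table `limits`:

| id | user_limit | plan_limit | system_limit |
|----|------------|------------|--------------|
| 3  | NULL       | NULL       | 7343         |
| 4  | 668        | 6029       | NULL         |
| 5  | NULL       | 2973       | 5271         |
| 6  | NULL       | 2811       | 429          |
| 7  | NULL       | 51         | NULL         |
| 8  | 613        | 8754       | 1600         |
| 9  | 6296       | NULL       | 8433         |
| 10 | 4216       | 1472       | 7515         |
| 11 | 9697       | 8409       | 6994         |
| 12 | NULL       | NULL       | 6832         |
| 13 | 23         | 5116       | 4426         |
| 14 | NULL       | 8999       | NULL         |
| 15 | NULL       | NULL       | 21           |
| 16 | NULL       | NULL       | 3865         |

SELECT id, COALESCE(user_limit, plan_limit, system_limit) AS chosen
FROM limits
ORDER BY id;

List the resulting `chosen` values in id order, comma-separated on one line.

7343, 668, 2973, 2811, 51, 613, 6296, 4216, 9697, 6832, 23, 8999, 21, 3865

id=3: user_limit=NULL, plan_limit=NULL, system_limit=7343 → 7343
id=4: user_limit=668 → 668
id=5: user_limit=NULL, plan_limit=2973 → 2973
id=6: user_limit=NULL, plan_limit=2811 → 2811
id=7: user_limit=NULL, plan_limit=51 → 51
id=8: user_limit=613 → 613
id=9: user_limit=6296 → 6296
id=10: user_limit=4216 → 4216
id=11: user_limit=9697 → 9697
id=12: user_limit=NULL, plan_limit=NULL, system_limit=6832 → 6832
id=13: user_limit=23 → 23
id=14: user_limit=NULL, plan_limit=8999 → 8999
id=15: user_limit=NULL, plan_limit=NULL, system_limit=21 → 21
id=16: user_limit=NULL, plan_limit=NULL, system_limit=3865 → 3865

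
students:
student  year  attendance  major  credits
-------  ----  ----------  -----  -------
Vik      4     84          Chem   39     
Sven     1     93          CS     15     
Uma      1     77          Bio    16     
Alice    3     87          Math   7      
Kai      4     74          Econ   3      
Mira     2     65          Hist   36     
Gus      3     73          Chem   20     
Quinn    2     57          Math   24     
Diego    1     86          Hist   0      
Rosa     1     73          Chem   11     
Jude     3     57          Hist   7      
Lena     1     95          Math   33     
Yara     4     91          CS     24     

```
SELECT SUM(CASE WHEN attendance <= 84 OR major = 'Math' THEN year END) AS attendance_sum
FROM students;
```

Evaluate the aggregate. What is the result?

student=Vik: ✓ → 4
student=Sven: ✗
student=Uma: ✓ → 1
student=Alice: ✓ → 3
student=Kai: ✓ → 4
student=Mira: ✓ → 2
student=Gus: ✓ → 3
student=Quinn: ✓ → 2
student=Diego: ✗
student=Rosa: ✓ → 1
student=Jude: ✓ → 3
student=Lena: ✓ → 1
student=Yara: ✗
attendance_sum = 4 + 1 + 3 + 4 + 2 + 3 + 2 + 1 + 3 + 1 = 24

24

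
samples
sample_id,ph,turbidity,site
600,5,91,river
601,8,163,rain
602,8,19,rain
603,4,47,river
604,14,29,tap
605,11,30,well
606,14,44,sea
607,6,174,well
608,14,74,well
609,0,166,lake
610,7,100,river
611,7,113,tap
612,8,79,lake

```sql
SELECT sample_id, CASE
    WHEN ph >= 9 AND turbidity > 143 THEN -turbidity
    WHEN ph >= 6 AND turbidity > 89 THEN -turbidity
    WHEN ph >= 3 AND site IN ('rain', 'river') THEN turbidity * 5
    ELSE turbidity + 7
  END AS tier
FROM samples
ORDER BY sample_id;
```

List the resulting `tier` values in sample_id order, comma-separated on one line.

455, -163, 95, 235, 36, 37, 51, -174, 81, 173, -100, -113, 86

sample_id=600: ph >= 3 AND site IN ('rain', 'river') → 455
sample_id=601: ph >= 6 AND turbidity > 89 → -163
sample_id=602: ph >= 3 AND site IN ('rain', 'river') → 95
sample_id=603: ph >= 3 AND site IN ('rain', 'river') → 235
sample_id=604: ELSE → 36
sample_id=605: ELSE → 37
sample_id=606: ELSE → 51
sample_id=607: ph >= 6 AND turbidity > 89 → -174
sample_id=608: ELSE → 81
sample_id=609: ELSE → 173
sample_id=610: ph >= 6 AND turbidity > 89 → -100
sample_id=611: ph >= 6 AND turbidity > 89 → -113
sample_id=612: ELSE → 86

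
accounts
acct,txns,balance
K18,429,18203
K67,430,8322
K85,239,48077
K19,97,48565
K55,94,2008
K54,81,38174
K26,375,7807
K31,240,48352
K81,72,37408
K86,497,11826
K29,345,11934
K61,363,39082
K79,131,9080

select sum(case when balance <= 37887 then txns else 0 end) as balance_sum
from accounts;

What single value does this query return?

2373

acct=K18: ✓ → 429
acct=K67: ✓ → 430
acct=K85: ✗
acct=K19: ✗
acct=K55: ✓ → 94
acct=K54: ✗
acct=K26: ✓ → 375
acct=K31: ✗
acct=K81: ✓ → 72
acct=K86: ✓ → 497
acct=K29: ✓ → 345
acct=K61: ✗
acct=K79: ✓ → 131
balance_sum = 429 + 430 + 94 + 375 + 72 + 497 + 345 + 131 = 2373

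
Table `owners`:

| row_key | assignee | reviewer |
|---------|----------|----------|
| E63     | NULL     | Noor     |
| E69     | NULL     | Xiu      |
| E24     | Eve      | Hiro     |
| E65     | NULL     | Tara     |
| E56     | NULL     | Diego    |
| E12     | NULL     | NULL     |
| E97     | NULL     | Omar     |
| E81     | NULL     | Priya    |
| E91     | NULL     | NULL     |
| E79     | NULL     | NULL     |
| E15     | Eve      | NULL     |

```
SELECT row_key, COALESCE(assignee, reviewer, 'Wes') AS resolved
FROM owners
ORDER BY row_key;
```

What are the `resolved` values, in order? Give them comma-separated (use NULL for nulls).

Wes, Eve, Eve, Diego, Noor, Tara, Xiu, Wes, Priya, Wes, Omar

row_key=E12: assignee=NULL, reviewer=NULL, → literal Wes → Wes
row_key=E15: assignee=Eve → Eve
row_key=E24: assignee=Eve → Eve
row_key=E56: assignee=NULL, reviewer=Diego → Diego
row_key=E63: assignee=NULL, reviewer=Noor → Noor
row_key=E65: assignee=NULL, reviewer=Tara → Tara
row_key=E69: assignee=NULL, reviewer=Xiu → Xiu
row_key=E79: assignee=NULL, reviewer=NULL, → literal Wes → Wes
row_key=E81: assignee=NULL, reviewer=Priya → Priya
row_key=E91: assignee=NULL, reviewer=NULL, → literal Wes → Wes
row_key=E97: assignee=NULL, reviewer=Omar → Omar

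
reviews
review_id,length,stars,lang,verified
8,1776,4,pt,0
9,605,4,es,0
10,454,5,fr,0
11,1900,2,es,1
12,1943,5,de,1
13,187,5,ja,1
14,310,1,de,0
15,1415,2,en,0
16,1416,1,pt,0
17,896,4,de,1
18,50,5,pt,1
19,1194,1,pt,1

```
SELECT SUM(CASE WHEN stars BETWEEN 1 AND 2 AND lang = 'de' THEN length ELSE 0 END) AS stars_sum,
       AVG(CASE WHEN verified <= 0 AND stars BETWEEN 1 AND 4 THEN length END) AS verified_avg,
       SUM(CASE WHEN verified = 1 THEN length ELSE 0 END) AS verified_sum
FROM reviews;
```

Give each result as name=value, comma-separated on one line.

stars_sum=310, verified_avg=1104.4, verified_sum=6170

[stars_sum: stars BETWEEN 1 AND 2 AND lang = 'de']
review_id=8: ✗
review_id=9: ✗
review_id=10: ✗
review_id=11: ✗
review_id=12: ✗
review_id=13: ✗
review_id=14: ✓ → 310
review_id=15: ✗
review_id=16: ✗
review_id=17: ✗
review_id=18: ✗
review_id=19: ✗
stars_sum = 310
—
[verified_avg: verified <= 0 AND stars BETWEEN 1 AND 4]
review_id=8: ✓ → 1776
review_id=9: ✓ → 605
review_id=10: ✗
review_id=11: ✗
review_id=12: ✗
review_id=13: ✗
review_id=14: ✓ → 310
review_id=15: ✓ → 1415
review_id=16: ✓ → 1416
review_id=17: ✗
review_id=18: ✗
review_id=19: ✗
verified_avg = (1776 + 605 + 310 + 1415 + 1416) / 5 = 1104.4
—
[verified_sum: verified = 1]
review_id=8: ✗
review_id=9: ✗
review_id=10: ✗
review_id=11: ✓ → 1900
review_id=12: ✓ → 1943
review_id=13: ✓ → 187
review_id=14: ✗
review_id=15: ✗
review_id=16: ✗
review_id=17: ✓ → 896
review_id=18: ✓ → 50
review_id=19: ✓ → 1194
verified_sum = 1900 + 1943 + 187 + 896 + 50 + 1194 = 6170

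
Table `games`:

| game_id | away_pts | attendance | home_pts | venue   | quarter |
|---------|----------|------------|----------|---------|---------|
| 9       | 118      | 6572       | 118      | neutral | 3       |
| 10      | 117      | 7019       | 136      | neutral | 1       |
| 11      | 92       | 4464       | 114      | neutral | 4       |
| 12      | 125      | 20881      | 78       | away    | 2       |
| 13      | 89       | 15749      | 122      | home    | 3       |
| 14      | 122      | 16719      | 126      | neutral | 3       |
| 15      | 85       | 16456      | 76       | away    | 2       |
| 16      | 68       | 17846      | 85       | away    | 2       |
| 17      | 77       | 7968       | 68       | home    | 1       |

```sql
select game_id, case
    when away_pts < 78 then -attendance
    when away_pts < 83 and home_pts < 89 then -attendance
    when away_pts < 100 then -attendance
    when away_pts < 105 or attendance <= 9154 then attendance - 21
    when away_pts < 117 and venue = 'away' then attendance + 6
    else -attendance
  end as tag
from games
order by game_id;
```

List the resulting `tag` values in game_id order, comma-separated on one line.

game_id=9: away_pts < 105 or attendance <= 9154 → 6551
game_id=10: away_pts < 105 or attendance <= 9154 → 6998
game_id=11: away_pts < 100 → -4464
game_id=12: ELSE → -20881
game_id=13: away_pts < 100 → -15749
game_id=14: ELSE → -16719
game_id=15: away_pts < 100 → -16456
game_id=16: away_pts < 78 → -17846
game_id=17: away_pts < 78 → -7968

6551, 6998, -4464, -20881, -15749, -16719, -16456, -17846, -7968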